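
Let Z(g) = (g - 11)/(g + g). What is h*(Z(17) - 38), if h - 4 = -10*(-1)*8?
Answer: -54012/17 ≈ -3177.2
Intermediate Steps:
h = 84 (h = 4 - 10*(-1)*8 = 4 + 10*8 = 4 + 80 = 84)
Z(g) = (-11 + g)/(2*g) (Z(g) = (-11 + g)/((2*g)) = (-11 + g)*(1/(2*g)) = (-11 + g)/(2*g))
h*(Z(17) - 38) = 84*((1/2)*(-11 + 17)/17 - 38) = 84*((1/2)*(1/17)*6 - 38) = 84*(3/17 - 38) = 84*(-643/17) = -54012/17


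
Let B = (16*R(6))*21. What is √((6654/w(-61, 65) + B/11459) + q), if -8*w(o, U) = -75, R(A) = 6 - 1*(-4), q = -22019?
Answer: I*√1427576375139/8185 ≈ 145.98*I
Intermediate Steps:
R(A) = 10 (R(A) = 6 + 4 = 10)
B = 3360 (B = (16*10)*21 = 160*21 = 3360)
w(o, U) = 75/8 (w(o, U) = -⅛*(-75) = 75/8)
√((6654/w(-61, 65) + B/11459) + q) = √((6654/(75/8) + 3360/11459) - 22019) = √((6654*(8/75) + 3360*(1/11459)) - 22019) = √((17744/25 + 480/1637) - 22019) = √(29058928/40925 - 22019) = √(-872068647/40925) = I*√1427576375139/8185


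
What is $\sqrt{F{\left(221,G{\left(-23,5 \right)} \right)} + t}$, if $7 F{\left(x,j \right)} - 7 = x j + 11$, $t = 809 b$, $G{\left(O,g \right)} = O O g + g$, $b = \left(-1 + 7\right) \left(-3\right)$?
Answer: $\frac{\sqrt{3386138}}{7} \approx 262.88$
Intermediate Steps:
$b = -18$ ($b = 6 \left(-3\right) = -18$)
$G{\left(O,g \right)} = g + g O^{2}$ ($G{\left(O,g \right)} = O^{2} g + g = g O^{2} + g = g + g O^{2}$)
$t = -14562$ ($t = 809 \left(-18\right) = -14562$)
$F{\left(x,j \right)} = \frac{18}{7} + \frac{j x}{7}$ ($F{\left(x,j \right)} = 1 + \frac{x j + 11}{7} = 1 + \frac{j x + 11}{7} = 1 + \frac{11 + j x}{7} = 1 + \left(\frac{11}{7} + \frac{j x}{7}\right) = \frac{18}{7} + \frac{j x}{7}$)
$\sqrt{F{\left(221,G{\left(-23,5 \right)} \right)} + t} = \sqrt{\left(\frac{18}{7} + \frac{1}{7} \cdot 5 \left(1 + \left(-23\right)^{2}\right) 221\right) - 14562} = \sqrt{\left(\frac{18}{7} + \frac{1}{7} \cdot 5 \left(1 + 529\right) 221\right) - 14562} = \sqrt{\left(\frac{18}{7} + \frac{1}{7} \cdot 5 \cdot 530 \cdot 221\right) - 14562} = \sqrt{\left(\frac{18}{7} + \frac{1}{7} \cdot 2650 \cdot 221\right) - 14562} = \sqrt{\left(\frac{18}{7} + \frac{585650}{7}\right) - 14562} = \sqrt{\frac{585668}{7} - 14562} = \sqrt{\frac{483734}{7}} = \frac{\sqrt{3386138}}{7}$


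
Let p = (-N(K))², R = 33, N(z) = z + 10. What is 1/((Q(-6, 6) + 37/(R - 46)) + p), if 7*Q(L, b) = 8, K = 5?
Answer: 91/20320 ≈ 0.0044783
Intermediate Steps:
Q(L, b) = 8/7 (Q(L, b) = (⅐)*8 = 8/7)
N(z) = 10 + z
p = 225 (p = (-(10 + 5))² = (-1*15)² = (-15)² = 225)
1/((Q(-6, 6) + 37/(R - 46)) + p) = 1/((8/7 + 37/(33 - 46)) + 225) = 1/((8/7 + 37/(-13)) + 225) = 1/((8/7 + 37*(-1/13)) + 225) = 1/((8/7 - 37/13) + 225) = 1/(-155/91 + 225) = 1/(20320/91) = 91/20320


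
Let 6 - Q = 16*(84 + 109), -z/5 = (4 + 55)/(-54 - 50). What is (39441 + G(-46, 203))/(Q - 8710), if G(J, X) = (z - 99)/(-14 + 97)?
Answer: -340444711/101788544 ≈ -3.3446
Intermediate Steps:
z = 295/104 (z = -5*(4 + 55)/(-54 - 50) = -295/(-104) = -295*(-1)/104 = -5*(-59/104) = 295/104 ≈ 2.8365)
G(J, X) = -10001/8632 (G(J, X) = (295/104 - 99)/(-14 + 97) = -10001/104/83 = -10001/104*1/83 = -10001/8632)
Q = -3082 (Q = 6 - 16*(84 + 109) = 6 - 16*193 = 6 - 1*3088 = 6 - 3088 = -3082)
(39441 + G(-46, 203))/(Q - 8710) = (39441 - 10001/8632)/(-3082 - 8710) = (340444711/8632)/(-11792) = (340444711/8632)*(-1/11792) = -340444711/101788544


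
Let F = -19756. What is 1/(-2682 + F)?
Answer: -1/22438 ≈ -4.4567e-5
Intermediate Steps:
1/(-2682 + F) = 1/(-2682 - 19756) = 1/(-22438) = -1/22438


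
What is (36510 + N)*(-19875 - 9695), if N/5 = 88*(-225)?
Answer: 1847829300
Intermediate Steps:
N = -99000 (N = 5*(88*(-225)) = 5*(-19800) = -99000)
(36510 + N)*(-19875 - 9695) = (36510 - 99000)*(-19875 - 9695) = -62490*(-29570) = 1847829300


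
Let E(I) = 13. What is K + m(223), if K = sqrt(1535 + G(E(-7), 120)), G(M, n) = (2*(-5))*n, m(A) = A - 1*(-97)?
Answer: 320 + sqrt(335) ≈ 338.30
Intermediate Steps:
m(A) = 97 + A (m(A) = A + 97 = 97 + A)
G(M, n) = -10*n
K = sqrt(335) (K = sqrt(1535 - 10*120) = sqrt(1535 - 1200) = sqrt(335) ≈ 18.303)
K + m(223) = sqrt(335) + (97 + 223) = sqrt(335) + 320 = 320 + sqrt(335)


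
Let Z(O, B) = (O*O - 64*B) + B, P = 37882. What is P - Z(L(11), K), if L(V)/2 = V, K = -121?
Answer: 29775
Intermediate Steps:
L(V) = 2*V
Z(O, B) = O² - 63*B (Z(O, B) = (O² - 64*B) + B = O² - 63*B)
P - Z(L(11), K) = 37882 - ((2*11)² - 63*(-121)) = 37882 - (22² + 7623) = 37882 - (484 + 7623) = 37882 - 1*8107 = 37882 - 8107 = 29775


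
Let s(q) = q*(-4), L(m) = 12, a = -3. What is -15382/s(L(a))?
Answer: 7691/24 ≈ 320.46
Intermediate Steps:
s(q) = -4*q
-15382/s(L(a)) = -15382/((-4*12)) = -15382/(-48) = -15382*(-1/48) = 7691/24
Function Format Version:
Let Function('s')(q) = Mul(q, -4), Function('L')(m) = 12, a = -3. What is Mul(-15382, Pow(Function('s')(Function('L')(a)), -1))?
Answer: Rational(7691, 24) ≈ 320.46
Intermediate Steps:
Function('s')(q) = Mul(-4, q)
Mul(-15382, Pow(Function('s')(Function('L')(a)), -1)) = Mul(-15382, Pow(Mul(-4, 12), -1)) = Mul(-15382, Pow(-48, -1)) = Mul(-15382, Rational(-1, 48)) = Rational(7691, 24)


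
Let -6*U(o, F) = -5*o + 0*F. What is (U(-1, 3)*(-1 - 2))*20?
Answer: 50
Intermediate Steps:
U(o, F) = 5*o/6 (U(o, F) = -(-5*o + 0*F)/6 = -(-5*o + 0)/6 = -(-5)*o/6 = 5*o/6)
(U(-1, 3)*(-1 - 2))*20 = (((5/6)*(-1))*(-1 - 2))*20 = -5/6*(-3)*20 = (5/2)*20 = 50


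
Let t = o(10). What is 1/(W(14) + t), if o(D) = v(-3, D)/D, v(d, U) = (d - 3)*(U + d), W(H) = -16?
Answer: -5/101 ≈ -0.049505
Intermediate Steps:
v(d, U) = (-3 + d)*(U + d)
o(D) = (18 - 6*D)/D (o(D) = ((-3)² - 3*D - 3*(-3) + D*(-3))/D = (9 - 3*D + 9 - 3*D)/D = (18 - 6*D)/D)
t = -21/5 (t = -6 + 18/10 = -6 + 18*(⅒) = -6 + 9/5 = -21/5 ≈ -4.2000)
1/(W(14) + t) = 1/(-16 - 21/5) = 1/(-101/5) = -5/101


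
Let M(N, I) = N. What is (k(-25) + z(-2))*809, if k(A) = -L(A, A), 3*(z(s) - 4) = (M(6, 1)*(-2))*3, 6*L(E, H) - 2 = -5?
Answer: -12135/2 ≈ -6067.5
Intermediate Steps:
L(E, H) = -1/2 (L(E, H) = 1/3 + (1/6)*(-5) = 1/3 - 5/6 = -1/2)
z(s) = -8 (z(s) = 4 + ((6*(-2))*3)/3 = 4 + (-12*3)/3 = 4 + (1/3)*(-36) = 4 - 12 = -8)
k(A) = 1/2 (k(A) = -1*(-1/2) = 1/2)
(k(-25) + z(-2))*809 = (1/2 - 8)*809 = -15/2*809 = -12135/2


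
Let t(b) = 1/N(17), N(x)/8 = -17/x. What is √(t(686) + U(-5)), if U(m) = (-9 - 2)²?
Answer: √1934/4 ≈ 10.994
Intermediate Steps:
U(m) = 121 (U(m) = (-11)² = 121)
N(x) = -136/x (N(x) = 8*(-17/x) = -136/x)
t(b) = -⅛ (t(b) = 1/(-136/17) = 1/(-136*1/17) = 1/(-8) = -⅛)
√(t(686) + U(-5)) = √(-⅛ + 121) = √(967/8) = √1934/4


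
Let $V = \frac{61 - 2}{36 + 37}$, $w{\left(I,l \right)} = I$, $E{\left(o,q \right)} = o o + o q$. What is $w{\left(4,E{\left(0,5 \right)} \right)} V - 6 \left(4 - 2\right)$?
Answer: $- \frac{640}{73} \approx -8.7671$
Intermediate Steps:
$E{\left(o,q \right)} = o^{2} + o q$
$V = \frac{59}{73} \approx 0.80822$
$w{\left(4,E{\left(0,5 \right)} \right)} V - 6 \left(4 - 2\right) = 4 \cdot \frac{59}{73} - 6 \left(4 - 2\right) = \frac{236}{73} - 12 = - \frac{640}{73}$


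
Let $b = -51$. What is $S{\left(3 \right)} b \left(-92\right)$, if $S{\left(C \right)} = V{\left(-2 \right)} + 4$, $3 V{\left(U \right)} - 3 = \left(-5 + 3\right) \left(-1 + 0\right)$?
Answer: $26588$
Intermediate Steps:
$V{\left(U \right)} = \frac{5}{3}$ ($V{\left(U \right)} = 1 + \frac{\left(-5 + 3\right) \left(-1 + 0\right)}{3} = 1 + \frac{\left(-2\right) \left(-1\right)}{3} = 1 + \frac{1}{3} \cdot 2 = 1 + \frac{2}{3} = \frac{5}{3}$)
$S{\left(C \right)} = \frac{17}{3}$ ($S{\left(C \right)} = \frac{5}{3} + 4 = \frac{17}{3}$)
$S{\left(3 \right)} b \left(-92\right) = \frac{17}{3} \left(-51\right) \left(-92\right) = \left(-289\right) \left(-92\right) = 26588$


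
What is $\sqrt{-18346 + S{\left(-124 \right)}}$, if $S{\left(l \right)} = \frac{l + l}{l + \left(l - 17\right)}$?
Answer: $\frac{i \sqrt{1288282130}}{265} \approx 135.44 i$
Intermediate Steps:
$S{\left(l \right)} = \frac{2 l}{-17 + 2 l}$ ($S{\left(l \right)} = \frac{2 l}{l + \left(-17 + l\right)} = \frac{2 l}{-17 + 2 l}$)
$\sqrt{-18346 + S{\left(-124 \right)}} = \sqrt{-18346 + 2 \left(-124\right) \frac{1}{-17 + 2 \left(-124\right)}} = \sqrt{-18346 + 2 \left(-124\right) \frac{1}{-17 - 248}} = \sqrt{-18346 + 2 \left(-124\right) \frac{1}{-265}} = \sqrt{-18346 + 2 \left(-124\right) \left(- \frac{1}{265}\right)} = \sqrt{-18346 + \frac{248}{265}} = \sqrt{- \frac{4861442}{265}} = \frac{i \sqrt{1288282130}}{265}$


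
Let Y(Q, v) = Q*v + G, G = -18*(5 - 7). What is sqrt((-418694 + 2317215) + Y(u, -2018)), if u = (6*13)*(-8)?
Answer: sqrt(3157789) ≈ 1777.0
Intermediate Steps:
G = 36 (G = -18*(-2) = 36)
u = -624 (u = 78*(-8) = -624)
Y(Q, v) = 36 + Q*v (Y(Q, v) = Q*v + 36 = 36 + Q*v)
sqrt((-418694 + 2317215) + Y(u, -2018)) = sqrt((-418694 + 2317215) + (36 - 624*(-2018))) = sqrt(1898521 + (36 + 1259232)) = sqrt(1898521 + 1259268) = sqrt(3157789)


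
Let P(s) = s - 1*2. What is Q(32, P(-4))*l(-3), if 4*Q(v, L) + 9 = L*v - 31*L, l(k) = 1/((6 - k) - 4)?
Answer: -¾ ≈ -0.75000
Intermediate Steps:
l(k) = 1/(2 - k)
P(s) = -2 + s (P(s) = s - 2 = -2 + s)
Q(v, L) = -9/4 - 31*L/4 + L*v/4 (Q(v, L) = -9/4 + (L*v - 31*L)/4 = -9/4 + (-31*L + L*v)/4 = -9/4 + (-31*L/4 + L*v/4) = -9/4 - 31*L/4 + L*v/4)
Q(32, P(-4))*l(-3) = (-9/4 - 31*(-2 - 4)/4 + (¼)*(-2 - 4)*32)*(-1/(-2 - 3)) = (-9/4 - 31/4*(-6) + (¼)*(-6)*32)*(-1/(-5)) = (-9/4 + 93/2 - 48)*(-1*(-⅕)) = -15/4*⅕ = -¾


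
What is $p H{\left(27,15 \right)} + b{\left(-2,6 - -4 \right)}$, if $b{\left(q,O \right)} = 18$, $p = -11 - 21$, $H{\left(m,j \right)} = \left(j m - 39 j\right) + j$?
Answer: $5298$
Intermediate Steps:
$H{\left(m,j \right)} = - 38 j + j m$ ($H{\left(m,j \right)} = \left(- 39 j + j m\right) + j = - 38 j + j m$)
$p = -32$ ($p = -11 - 21 = -32$)
$p H{\left(27,15 \right)} + b{\left(-2,6 - -4 \right)} = - 32 \cdot 15 \left(-38 + 27\right) + 18 = - 32 \cdot 15 \left(-11\right) + 18 = \left(-32\right) \left(-165\right) + 18 = 5280 + 18 = 5298$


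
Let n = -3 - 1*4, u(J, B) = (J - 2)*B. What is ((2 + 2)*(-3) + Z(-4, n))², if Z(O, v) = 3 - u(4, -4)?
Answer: 1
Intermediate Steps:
u(J, B) = B*(-2 + J) (u(J, B) = (-2 + J)*B = B*(-2 + J))
n = -7 (n = -3 - 4 = -7)
Z(O, v) = 11 (Z(O, v) = 3 - (-4)*(-2 + 4) = 3 - (-4)*2 = 3 - 1*(-8) = 3 + 8 = 11)
((2 + 2)*(-3) + Z(-4, n))² = ((2 + 2)*(-3) + 11)² = (4*(-3) + 11)² = (-12 + 11)² = (-1)² = 1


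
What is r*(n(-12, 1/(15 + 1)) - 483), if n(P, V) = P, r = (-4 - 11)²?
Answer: -111375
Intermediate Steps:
r = 225 (r = (-15)² = 225)
r*(n(-12, 1/(15 + 1)) - 483) = 225*(-12 - 483) = 225*(-495) = -111375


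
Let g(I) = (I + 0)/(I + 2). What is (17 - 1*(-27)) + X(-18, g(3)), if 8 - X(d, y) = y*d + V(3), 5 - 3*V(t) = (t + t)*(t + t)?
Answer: 1097/15 ≈ 73.133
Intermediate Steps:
g(I) = I/(2 + I)
V(t) = 5/3 - 4*t**2/3 (V(t) = 5/3 - (t + t)*(t + t)/3 = 5/3 - 2*t*2*t/3 = 5/3 - 4*t**2/3)
X(d, y) = 55/3 - d*y (X(d, y) = 8 - (y*d + (5/3 - 4/3*3**2)) = 8 - (d*y + (5/3 - 4/3*9)) = 8 - (d*y + (5/3 - 12)) = 8 - (d*y - 31/3) = 8 - (-31/3 + d*y) = 8 + (31/3 - d*y) = 55/3 - d*y)
(17 - 1*(-27)) + X(-18, g(3)) = (17 - 1*(-27)) + (55/3 - 1*(-18)*3/(2 + 3)) = (17 + 27) + (55/3 - 1*(-18)*3/5) = 44 + (55/3 - 1*(-18)*3*(1/5)) = 44 + (55/3 - 1*(-18)*3/5) = 44 + (55/3 + 54/5) = 44 + 437/15 = 1097/15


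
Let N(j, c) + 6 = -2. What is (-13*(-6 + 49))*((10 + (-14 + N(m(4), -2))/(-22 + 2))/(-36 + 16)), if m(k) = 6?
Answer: 62049/200 ≈ 310.25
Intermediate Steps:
N(j, c) = -8 (N(j, c) = -6 - 2 = -8)
(-13*(-6 + 49))*((10 + (-14 + N(m(4), -2))/(-22 + 2))/(-36 + 16)) = (-13*(-6 + 49))*((10 + (-14 - 8)/(-22 + 2))/(-36 + 16)) = (-13*43)*((10 - 22/(-20))/(-20)) = -559*(10 - 22*(-1/20))*(-1)/20 = -559*(10 + 11/10)*(-1)/20 = -62049*(-1)/(10*20) = -559*(-111/200) = 62049/200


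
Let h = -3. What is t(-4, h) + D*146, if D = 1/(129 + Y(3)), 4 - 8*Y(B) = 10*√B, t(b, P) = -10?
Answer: -2379978/268249 + 2920*√3/268249 ≈ -8.8534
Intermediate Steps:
Y(B) = ½ - 5*√B/4
D = 1/(259/2 - 5*√3/4) (D = 1/(129 + (½ - 5*√3/4)) = 1/(259/2 - 5*√3/4) ≈ 0.0078533)
t(-4, h) + D*146 = -10 + (2072/268249 + 20*√3/268249)*146 = -10 + (302512/268249 + 2920*√3/268249) = -2379978/268249 + 2920*√3/268249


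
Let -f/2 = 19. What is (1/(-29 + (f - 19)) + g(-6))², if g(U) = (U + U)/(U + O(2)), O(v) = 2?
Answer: 66049/7396 ≈ 8.9304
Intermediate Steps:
f = -38 (f = -2*19 = -38)
g(U) = 2*U/(2 + U) (g(U) = (U + U)/(U + 2) = (2*U)/(2 + U) = 2*U/(2 + U))
(1/(-29 + (f - 19)) + g(-6))² = (1/(-29 + (-38 - 19)) + 2*(-6)/(2 - 6))² = (1/(-29 - 57) + 2*(-6)/(-4))² = (1/(-86) + 2*(-6)*(-¼))² = (-1/86 + 3)² = (257/86)² = 66049/7396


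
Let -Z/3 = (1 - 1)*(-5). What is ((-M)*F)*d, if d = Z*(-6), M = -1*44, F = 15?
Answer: 0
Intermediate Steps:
M = -44
Z = 0 (Z = -3*(1 - 1)*(-5) = -0*(-5) = -3*0 = 0)
d = 0 (d = 0*(-6) = 0)
((-M)*F)*d = (-1*(-44)*15)*0 = (44*15)*0 = 660*0 = 0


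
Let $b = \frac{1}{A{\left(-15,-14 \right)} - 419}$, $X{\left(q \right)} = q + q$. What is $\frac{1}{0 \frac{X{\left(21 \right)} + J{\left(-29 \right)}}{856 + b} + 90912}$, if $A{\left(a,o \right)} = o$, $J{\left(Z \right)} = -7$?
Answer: $\frac{1}{90912} \approx 1.1 \cdot 10^{-5}$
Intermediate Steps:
$X{\left(q \right)} = 2 q$
$b = - \frac{1}{433}$ ($b = \frac{1}{-14 - 419} = \frac{1}{-433} = - \frac{1}{433} \approx -0.0023095$)
$\frac{1}{0 \frac{X{\left(21 \right)} + J{\left(-29 \right)}}{856 + b} + 90912} = \frac{1}{0 \frac{2 \cdot 21 - 7}{856 - \frac{1}{433}} + 90912} = \frac{1}{0 \frac{42 - 7}{\frac{370647}{433}} + 90912} = \frac{1}{0 \cdot 35 \cdot \frac{433}{370647} + 90912} = \frac{1}{0 \cdot \frac{15155}{370647} + 90912} = \frac{1}{0 + 90912} = \frac{1}{90912}$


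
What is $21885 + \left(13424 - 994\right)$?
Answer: $34315$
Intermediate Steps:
$21885 + \left(13424 - 994\right) = 21885 + 12430 = 34315$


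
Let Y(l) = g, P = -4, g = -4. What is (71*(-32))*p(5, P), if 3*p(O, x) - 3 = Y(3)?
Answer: 2272/3 ≈ 757.33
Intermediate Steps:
Y(l) = -4
p(O, x) = -⅓ (p(O, x) = 1 + (⅓)*(-4) = 1 - 4/3 = -⅓)
(71*(-32))*p(5, P) = (71*(-32))*(-⅓) = -2272*(-⅓) = 2272/3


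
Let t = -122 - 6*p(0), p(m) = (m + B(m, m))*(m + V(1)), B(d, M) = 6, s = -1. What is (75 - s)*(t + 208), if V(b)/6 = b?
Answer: -9880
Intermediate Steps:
V(b) = 6*b
p(m) = (6 + m)**2 (p(m) = (m + 6)*(m + 6*1) = (6 + m)*(m + 6) = (6 + m)*(6 + m) = (6 + m)**2)
t = -338 (t = -122 - 6*(36 + 0**2 + 12*0) = -122 - 6*(36 + 0 + 0) = -122 - 6*36 = -122 - 1*216 = -122 - 216 = -338)
(75 - s)*(t + 208) = (75 - 1*(-1))*(-338 + 208) = (75 + 1)*(-130) = 76*(-130) = -9880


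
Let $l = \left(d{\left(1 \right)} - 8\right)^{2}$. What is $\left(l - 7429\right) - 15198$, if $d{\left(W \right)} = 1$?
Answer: $-22578$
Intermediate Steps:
$l = 49$ ($l = \left(1 - 8\right)^{2} = \left(-7\right)^{2} = 49$)
$\left(l - 7429\right) - 15198 = \left(49 - 7429\right) - 15198 = -7380 - 15198 = -22578$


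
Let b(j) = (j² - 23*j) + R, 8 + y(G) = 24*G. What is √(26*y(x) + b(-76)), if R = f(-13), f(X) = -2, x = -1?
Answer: √6690 ≈ 81.792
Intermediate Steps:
R = -2
y(G) = -8 + 24*G
b(j) = -2 + j² - 23*j (b(j) = (j² - 23*j) - 2 = -2 + j² - 23*j)
√(26*y(x) + b(-76)) = √(26*(-8 + 24*(-1)) + (-2 + (-76)² - 23*(-76))) = √(26*(-8 - 24) + (-2 + 5776 + 1748)) = √(26*(-32) + 7522) = √(-832 + 7522) = √6690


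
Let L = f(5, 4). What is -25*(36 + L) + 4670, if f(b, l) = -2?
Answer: 3820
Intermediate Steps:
L = -2
-25*(36 + L) + 4670 = -25*(36 - 2) + 4670 = -25*34 + 4670 = -850 + 4670 = 3820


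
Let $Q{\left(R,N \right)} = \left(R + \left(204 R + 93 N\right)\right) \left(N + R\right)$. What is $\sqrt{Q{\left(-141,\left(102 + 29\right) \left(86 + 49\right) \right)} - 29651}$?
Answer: $\sqrt{28347565549} \approx 1.6837 \cdot 10^{5}$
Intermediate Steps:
$Q{\left(R,N \right)} = \left(N + R\right) \left(93 N + 205 R\right)$ ($Q{\left(R,N \right)} = \left(R + \left(93 N + 204 R\right)\right) \left(N + R\right) = \left(93 N + 205 R\right) \left(N + R\right) = \left(N + R\right) \left(93 N + 205 R\right)$)
$\sqrt{Q{\left(-141,\left(102 + 29\right) \left(86 + 49\right) \right)} - 29651} = \sqrt{\left(93 \left(\left(102 + 29\right) \left(86 + 49\right)\right)^{2} + 205 \left(-141\right)^{2} + 298 \left(102 + 29\right) \left(86 + 49\right) \left(-141\right)\right) - 29651} = \sqrt{\left(93 \left(131 \cdot 135\right)^{2} + 205 \cdot 19881 + 298 \cdot 131 \cdot 135 \left(-141\right)\right) - 29651} = \sqrt{\left(93 \cdot 17685^{2} + 4075605 + 298 \cdot 17685 \left(-141\right)\right) - 29651} = \sqrt{\left(93 \cdot 312759225 + 4075605 - 743088330\right) - 29651} = \sqrt{\left(29086607925 + 4075605 - 743088330\right) - 29651} = \sqrt{28347595200 - 29651} = \sqrt{28347565549}$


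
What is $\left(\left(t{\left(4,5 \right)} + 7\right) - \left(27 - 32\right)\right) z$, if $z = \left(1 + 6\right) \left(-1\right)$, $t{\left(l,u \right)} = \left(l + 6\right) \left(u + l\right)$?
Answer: $-714$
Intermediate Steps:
$t{\left(l,u \right)} = \left(6 + l\right) \left(l + u\right)$
$z = -7$ ($z = 7 \left(-1\right) = -7$)
$\left(\left(t{\left(4,5 \right)} + 7\right) - \left(27 - 32\right)\right) z = \left(\left(\left(4^{2} + 6 \cdot 4 + 6 \cdot 5 + 4 \cdot 5\right) + 7\right) - \left(27 - 32\right)\right) \left(-7\right) = \left(\left(\left(16 + 24 + 30 + 20\right) + 7\right) - \left(27 - 32\right)\right) \left(-7\right) = \left(\left(90 + 7\right) - -5\right) \left(-7\right) = \left(97 + 5\right) \left(-7\right) = 102 \left(-7\right) = -714$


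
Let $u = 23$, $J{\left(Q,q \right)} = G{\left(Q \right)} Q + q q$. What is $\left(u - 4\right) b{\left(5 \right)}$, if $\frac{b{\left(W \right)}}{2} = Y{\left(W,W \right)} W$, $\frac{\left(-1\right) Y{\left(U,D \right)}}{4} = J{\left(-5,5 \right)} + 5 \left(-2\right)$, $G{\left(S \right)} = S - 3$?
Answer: $-41800$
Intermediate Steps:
$G{\left(S \right)} = -3 + S$ ($G{\left(S \right)} = S - 3 = -3 + S$)
$J{\left(Q,q \right)} = q^{2} + Q \left(-3 + Q\right)$ ($J{\left(Q,q \right)} = \left(-3 + Q\right) Q + q q = Q \left(-3 + Q\right) + q^{2} = q^{2} + Q \left(-3 + Q\right)$)
$Y{\left(U,D \right)} = -220$ ($Y{\left(U,D \right)} = - 4 \left(\left(5^{2} - 5 \left(-3 - 5\right)\right) + 5 \left(-2\right)\right) = - 4 \left(\left(25 - -40\right) - 10\right) = - 4 \left(\left(25 + 40\right) - 10\right) = - 4 \left(65 - 10\right) = \left(-4\right) 55 = -220$)
$b{\left(W \right)} = - 440 W$ ($b{\left(W \right)} = 2 \left(- 220 W\right) = - 440 W$)
$\left(u - 4\right) b{\left(5 \right)} = \left(23 - 4\right) \left(\left(-440\right) 5\right) = 19 \left(-2200\right) = -41800$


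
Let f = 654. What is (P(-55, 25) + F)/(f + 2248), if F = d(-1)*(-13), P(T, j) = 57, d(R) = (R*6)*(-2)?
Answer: -99/2902 ≈ -0.034114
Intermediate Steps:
d(R) = -12*R (d(R) = (6*R)*(-2) = -12*R)
F = -156 (F = -12*(-1)*(-13) = 12*(-13) = -156)
(P(-55, 25) + F)/(f + 2248) = (57 - 156)/(654 + 2248) = -99/2902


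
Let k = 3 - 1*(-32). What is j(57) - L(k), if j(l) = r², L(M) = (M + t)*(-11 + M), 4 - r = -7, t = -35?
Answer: 121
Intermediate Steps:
r = 11 (r = 4 - 1*(-7) = 4 + 7 = 11)
k = 35 (k = 3 + 32 = 35)
L(M) = (-35 + M)*(-11 + M) (L(M) = (M - 35)*(-11 + M) = (-35 + M)*(-11 + M))
j(l) = 121 (j(l) = 11² = 121)
j(57) - L(k) = 121 - (385 + 35² - 46*35) = 121 - (385 + 1225 - 1610) = 121 - 1*0 = 121 + 0 = 121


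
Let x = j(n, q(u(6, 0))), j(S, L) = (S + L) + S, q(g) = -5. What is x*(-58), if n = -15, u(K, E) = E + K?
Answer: 2030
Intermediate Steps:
j(S, L) = L + 2*S (j(S, L) = (L + S) + S = L + 2*S)
x = -35 (x = -5 + 2*(-15) = -5 - 30 = -35)
x*(-58) = -35*(-58) = 2030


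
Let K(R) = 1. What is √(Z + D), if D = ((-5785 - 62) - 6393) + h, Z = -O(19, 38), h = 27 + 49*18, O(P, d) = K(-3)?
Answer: 2*I*√2833 ≈ 106.45*I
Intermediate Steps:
O(P, d) = 1
h = 909 (h = 27 + 882 = 909)
Z = -1 (Z = -1*1 = -1)
D = -11331 (D = ((-5785 - 62) - 6393) + 909 = (-5847 - 6393) + 909 = -12240 + 909 = -11331)
√(Z + D) = √(-1 - 11331) = √(-11332) = 2*I*√2833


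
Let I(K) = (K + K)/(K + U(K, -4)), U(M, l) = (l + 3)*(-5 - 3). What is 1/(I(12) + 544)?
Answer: 5/2726 ≈ 0.0018342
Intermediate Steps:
U(M, l) = -24 - 8*l (U(M, l) = (3 + l)*(-8) = -24 - 8*l)
I(K) = 2*K/(8 + K) (I(K) = (K + K)/(K + (-24 - 8*(-4))) = (2*K)/(K + (-24 + 32)) = (2*K)/(K + 8) = (2*K)/(8 + K) = 2*K/(8 + K))
1/(I(12) + 544) = 1/(2*12/(8 + 12) + 544) = 1/(2*12/20 + 544) = 1/(2*12*(1/20) + 544) = 1/(6/5 + 544) = 1/(2726/5) = 5/2726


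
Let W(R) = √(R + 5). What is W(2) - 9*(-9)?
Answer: 81 + √7 ≈ 83.646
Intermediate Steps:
W(R) = √(5 + R)
W(2) - 9*(-9) = √(5 + 2) - 9*(-9) = √7 + 81 = 81 + √7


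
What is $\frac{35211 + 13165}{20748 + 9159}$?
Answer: $\frac{48376}{29907} \approx 1.6175$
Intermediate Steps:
$\frac{35211 + 13165}{20748 + 9159} = \frac{48376}{29907}$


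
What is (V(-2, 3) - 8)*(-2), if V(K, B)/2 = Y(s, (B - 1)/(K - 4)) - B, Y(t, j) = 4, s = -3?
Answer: 12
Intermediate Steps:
V(K, B) = 8 - 2*B (V(K, B) = 2*(4 - B) = 8 - 2*B)
(V(-2, 3) - 8)*(-2) = ((8 - 2*3) - 8)*(-2) = ((8 - 6) - 8)*(-2) = (2 - 8)*(-2) = -6*(-2) = 12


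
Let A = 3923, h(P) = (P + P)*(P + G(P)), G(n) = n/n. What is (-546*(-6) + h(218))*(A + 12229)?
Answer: 1595171520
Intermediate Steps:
G(n) = 1
h(P) = 2*P*(1 + P) (h(P) = (P + P)*(P + 1) = (2*P)*(1 + P) = 2*P*(1 + P))
(-546*(-6) + h(218))*(A + 12229) = (-546*(-6) + 2*218*(1 + 218))*(3923 + 12229) = (3276 + 2*218*219)*16152 = (3276 + 95484)*16152 = 98760*16152 = 1595171520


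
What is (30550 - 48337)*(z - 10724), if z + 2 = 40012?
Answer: -520910082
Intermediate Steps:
z = 40010 (z = -2 + 40012 = 40010)
(30550 - 48337)*(z - 10724) = (30550 - 48337)*(40010 - 10724) = -17787*29286 = -520910082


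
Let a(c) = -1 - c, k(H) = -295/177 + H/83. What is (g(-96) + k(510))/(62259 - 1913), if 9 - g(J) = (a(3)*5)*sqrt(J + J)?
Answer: 1678/7513077 + 80*I*sqrt(3)/30173 ≈ 0.00022334 + 0.0045923*I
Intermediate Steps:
k(H) = -5/3 + H/83 (k(H) = -295*1/177 + H*(1/83) = -5/3 + H/83)
g(J) = 9 + 20*sqrt(2)*sqrt(J) (g(J) = 9 - (-1 - 1*3)*5*sqrt(J + J) = 9 - (-1 - 3)*5*sqrt(2*J) = 9 - (-4*5)*sqrt(2)*sqrt(J) = 9 - (-20)*sqrt(2)*sqrt(J) = 9 + 20*sqrt(2)*sqrt(J))
(g(-96) + k(510))/(62259 - 1913) = ((9 + 20*sqrt(2)*sqrt(-96)) + (-5/3 + (1/83)*510))/(62259 - 1913) = ((9 + 20*sqrt(2)*(4*I*sqrt(6))) + (-5/3 + 510/83))/60346 = ((9 + 160*I*sqrt(3)) + 1115/249)*(1/60346) = (3356/249 + 160*I*sqrt(3))*(1/60346) = 1678/7513077 + 80*I*sqrt(3)/30173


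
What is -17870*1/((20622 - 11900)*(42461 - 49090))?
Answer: 8935/28909069 ≈ 0.00030907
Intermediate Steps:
-17870*1/((20622 - 11900)*(42461 - 49090)) = -17870/((-6629*8722)) = -17870/(-57818138) = -17870*(-1/57818138) = 8935/28909069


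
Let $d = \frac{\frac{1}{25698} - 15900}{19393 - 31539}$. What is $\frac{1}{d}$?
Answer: $\frac{312127908}{408598199} \approx 0.7639$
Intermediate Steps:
$d = \frac{408598199}{312127908}$ ($d = \frac{\frac{1}{25698} - 15900}{-12146} = \left(- \frac{408598199}{25698}\right) \left(- \frac{1}{12146}\right) = \frac{408598199}{312127908} \approx 1.3091$)
$\frac{1}{d} = \frac{1}{\frac{408598199}{312127908}} = \frac{312127908}{408598199}$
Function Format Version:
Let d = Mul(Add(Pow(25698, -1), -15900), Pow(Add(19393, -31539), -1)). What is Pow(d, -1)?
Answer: Rational(312127908, 408598199) ≈ 0.76390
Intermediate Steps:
d = Rational(408598199, 312127908) (d = Mul(Add(Rational(1, 25698), -15900), Pow(-12146, -1)) = Mul(Rational(-408598199, 25698), Rational(-1, 12146)) = Rational(408598199, 312127908) ≈ 1.3091)
Pow(d, -1) = Pow(Rational(408598199, 312127908), -1) = Rational(312127908, 408598199)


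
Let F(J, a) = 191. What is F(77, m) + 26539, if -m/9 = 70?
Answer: 26730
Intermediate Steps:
m = -630 (m = -9*70 = -630)
F(77, m) + 26539 = 191 + 26539 = 26730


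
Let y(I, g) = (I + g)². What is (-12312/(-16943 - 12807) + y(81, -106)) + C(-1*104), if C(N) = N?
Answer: 7756031/14875 ≈ 521.41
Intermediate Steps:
(-12312/(-16943 - 12807) + y(81, -106)) + C(-1*104) = (-12312/(-16943 - 12807) + (81 - 106)²) - 1*104 = (-12312/(-29750) + (-25)²) - 104 = (-12312*(-1/29750) + 625) - 104 = (6156/14875 + 625) - 104 = 9303031/14875 - 104 = 7756031/14875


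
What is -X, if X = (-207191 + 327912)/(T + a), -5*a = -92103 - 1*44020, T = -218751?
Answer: 603605/957632 ≈ 0.63031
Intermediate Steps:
a = 136123/5 (a = -(-92103 - 1*44020)/5 = -(-92103 - 44020)/5 = -1/5*(-136123) = 136123/5 ≈ 27225.)
X = -603605/957632 (X = (-207191 + 327912)/(-218751 + 136123/5) = 120721/(-957632/5) = 120721*(-5/957632) = -603605/957632 ≈ -0.63031)
-X = -1*(-603605/957632) = 603605/957632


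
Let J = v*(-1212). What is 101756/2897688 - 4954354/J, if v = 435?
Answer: 150102290957/15913740285 ≈ 9.4323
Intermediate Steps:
J = -527220 (J = 435*(-1212) = -527220)
101756/2897688 - 4954354/J = 101756/2897688 - 4954354/(-527220) = 101756*(1/2897688) - 4954354*(-1/527220) = 25439/724422 + 2477177/263610 = 150102290957/15913740285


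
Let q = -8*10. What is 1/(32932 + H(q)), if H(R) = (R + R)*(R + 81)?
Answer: 1/32772 ≈ 3.0514e-5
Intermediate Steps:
q = -80
H(R) = 2*R*(81 + R) (H(R) = (2*R)*(81 + R) = 2*R*(81 + R))
1/(32932 + H(q)) = 1/(32932 + 2*(-80)*(81 - 80)) = 1/(32932 + 2*(-80)*1) = 1/(32932 - 160) = 1/32772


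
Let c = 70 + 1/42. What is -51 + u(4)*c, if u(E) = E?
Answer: 4811/21 ≈ 229.10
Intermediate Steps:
c = 2941/42 (c = 70 + 1/42 = 2941/42 ≈ 70.024)
-51 + u(4)*c = -51 + 4*(2941/42) = -51 + 5882/21 = 4811/21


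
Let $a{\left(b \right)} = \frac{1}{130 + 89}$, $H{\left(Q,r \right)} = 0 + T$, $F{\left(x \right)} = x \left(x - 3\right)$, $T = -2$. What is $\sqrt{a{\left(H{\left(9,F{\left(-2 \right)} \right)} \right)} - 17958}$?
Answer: $\frac{i \sqrt{861283419}}{219} \approx 134.01 i$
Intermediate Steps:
$F{\left(x \right)} = x \left(-3 + x\right)$
$H{\left(Q,r \right)} = -2$ ($H{\left(Q,r \right)} = 0 - 2 = -2$)
$a{\left(b \right)} = \frac{1}{219}$
$\sqrt{a{\left(H{\left(9,F{\left(-2 \right)} \right)} \right)} - 17958} = \sqrt{\frac{1}{219} - 17958} = \sqrt{- \frac{3932801}{219}} = \frac{i \sqrt{861283419}}{219}$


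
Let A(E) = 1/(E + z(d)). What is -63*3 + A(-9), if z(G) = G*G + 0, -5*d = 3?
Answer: -40849/216 ≈ -189.12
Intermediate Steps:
d = -⅗ (d = -⅕*3 = -⅗ ≈ -0.60000)
z(G) = G² (z(G) = G² + 0 = G²)
A(E) = 1/(9/25 + E) (A(E) = 1/(E + (-⅗)²) = 1/(E + 9/25) = 1/(9/25 + E))
-63*3 + A(-9) = -63*3 + 25/(9 + 25*(-9)) = -189 + 25/(9 - 225) = -189 + 25/(-216) = -189 + 25*(-1/216) = -189 - 25/216 = -40849/216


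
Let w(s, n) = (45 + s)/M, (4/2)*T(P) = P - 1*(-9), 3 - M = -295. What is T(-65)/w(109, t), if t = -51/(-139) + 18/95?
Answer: -596/11 ≈ -54.182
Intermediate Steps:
M = 298 (M = 3 - 1*(-295) = 3 + 295 = 298)
T(P) = 9/2 + P/2 (T(P) = (P - 1*(-9))/2 = (P + 9)/2 = (9 + P)/2 = 9/2 + P/2)
t = 7347/13205 (t = -51*(-1/139) + 18*(1/95) = 51/139 + 18/95 = 7347/13205 ≈ 0.55638)
w(s, n) = 45/298 + s/298 (w(s, n) = (45 + s)/298 = (45 + s)*(1/298) = 45/298 + s/298)
T(-65)/w(109, t) = (9/2 + (1/2)*(-65))/(45/298 + (1/298)*109) = (9/2 - 65/2)/(45/298 + 109/298) = -28/77/149 = -28*149/77 = -596/11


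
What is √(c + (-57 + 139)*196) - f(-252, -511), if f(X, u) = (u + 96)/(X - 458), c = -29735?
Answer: -83/142 + I*√13663 ≈ -0.58451 + 116.89*I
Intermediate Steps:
f(X, u) = (96 + u)/(-458 + X)
√(c + (-57 + 139)*196) - f(-252, -511) = √(-29735 + (-57 + 139)*196) - (96 - 511)/(-458 - 252) = √(-29735 + 82*196) - (-415)/(-710) = √(-29735 + 16072) - (-1)*(-415)/710 = √(-13663) - 1*83/142 = I*√13663 - 83/142 = -83/142 + I*√13663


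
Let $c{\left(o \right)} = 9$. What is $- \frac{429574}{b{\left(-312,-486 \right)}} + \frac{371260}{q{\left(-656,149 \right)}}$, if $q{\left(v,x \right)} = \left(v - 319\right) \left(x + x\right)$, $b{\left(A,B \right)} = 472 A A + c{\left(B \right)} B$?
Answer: $- \frac{286353956969}{222474105945} \approx -1.2871$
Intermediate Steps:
$b{\left(A,B \right)} = 9 B + 472 A^{2}$ ($b{\left(A,B \right)} = 472 A A + 9 B = 472 A^{2} + 9 B = 9 B + 472 A^{2}$)
$q{\left(v,x \right)} = 2 x \left(-319 + v\right)$ ($q{\left(v,x \right)} = \left(-319 + v\right) 2 x = 2 x \left(-319 + v\right)$)
$- \frac{429574}{b{\left(-312,-486 \right)}} + \frac{371260}{q{\left(-656,149 \right)}} = - \frac{429574}{9 \left(-486\right) + 472 \left(-312\right)^{2}} + \frac{371260}{2 \cdot 149 \left(-319 - 656\right)} = - \frac{429574}{-4374 + 472 \cdot 97344} + \frac{371260}{2 \cdot 149 \left(-975\right)} = - \frac{429574}{-4374 + 45946368} + \frac{371260}{-290550} = - \frac{429574}{45941994} + 371260 \left(- \frac{1}{290550}\right) = \left(-429574\right) \frac{1}{45941994} - \frac{37126}{29055} = - \frac{214787}{22970997} - \frac{37126}{29055} = - \frac{286353956969}{222474105945}$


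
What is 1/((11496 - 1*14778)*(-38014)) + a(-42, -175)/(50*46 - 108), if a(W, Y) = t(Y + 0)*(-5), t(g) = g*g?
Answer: -4776043321327/68369547504 ≈ -69.856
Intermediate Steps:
t(g) = g²
a(W, Y) = -5*Y² (a(W, Y) = (Y + 0)²*(-5) = Y²*(-5) = -5*Y²)
1/((11496 - 1*14778)*(-38014)) + a(-42, -175)/(50*46 - 108) = 1/((11496 - 1*14778)*(-38014)) + (-5*(-175)²)/(50*46 - 108) = -1/38014/(11496 - 14778) + (-5*30625)/(2300 - 108) = -1/38014/(-3282) - 153125/2192 = -1/3282*(-1/38014) - 153125*1/2192 = 1/124761948 - 153125/2192 = -4776043321327/68369547504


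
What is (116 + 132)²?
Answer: 61504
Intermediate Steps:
(116 + 132)² = 248² = 61504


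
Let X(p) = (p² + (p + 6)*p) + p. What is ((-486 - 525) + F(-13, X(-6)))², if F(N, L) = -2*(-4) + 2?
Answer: 1002001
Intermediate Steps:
X(p) = p + p² + p*(6 + p) (X(p) = (p² + (6 + p)*p) + p = (p² + p*(6 + p)) + p = p + p² + p*(6 + p))
F(N, L) = 10 (F(N, L) = 8 + 2 = 10)
((-486 - 525) + F(-13, X(-6)))² = ((-486 - 525) + 10)² = (-1011 + 10)² = (-1001)² = 1002001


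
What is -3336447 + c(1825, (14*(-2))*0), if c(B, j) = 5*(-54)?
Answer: -3336717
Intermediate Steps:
c(B, j) = -270
-3336447 + c(1825, (14*(-2))*0) = -3336447 - 270 = -3336717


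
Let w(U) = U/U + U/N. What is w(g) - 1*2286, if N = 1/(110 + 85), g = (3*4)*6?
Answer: 11755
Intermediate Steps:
g = 72 (g = 12*6 = 72)
N = 1/195 ≈ 0.0051282
w(U) = 1 + 195*U (w(U) = U/U + U/(1/195) = 1 + U*195 = 1 + 195*U)
w(g) - 1*2286 = (1 + 195*72) - 1*2286 = (1 + 14040) - 2286 = 14041 - 2286 = 11755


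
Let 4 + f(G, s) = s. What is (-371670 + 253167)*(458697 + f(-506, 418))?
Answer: -54406030833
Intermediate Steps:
f(G, s) = -4 + s
(-371670 + 253167)*(458697 + f(-506, 418)) = (-371670 + 253167)*(458697 + (-4 + 418)) = -118503*(458697 + 414) = -118503*459111 = -54406030833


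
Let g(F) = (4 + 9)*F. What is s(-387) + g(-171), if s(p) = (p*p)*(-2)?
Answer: -301761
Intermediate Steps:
s(p) = -2*p² (s(p) = p²*(-2) = -2*p²)
g(F) = 13*F
s(-387) + g(-171) = -2*(-387)² + 13*(-171) = -2*149769 - 2223 = -299538 - 2223 = -301761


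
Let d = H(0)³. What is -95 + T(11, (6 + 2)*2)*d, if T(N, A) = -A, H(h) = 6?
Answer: -3551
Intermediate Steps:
d = 216 (d = 6³ = 216)
-95 + T(11, (6 + 2)*2)*d = -95 - (6 + 2)*2*216 = -95 - 8*2*216 = -95 - 1*16*216 = -95 - 16*216 = -95 - 3456 = -3551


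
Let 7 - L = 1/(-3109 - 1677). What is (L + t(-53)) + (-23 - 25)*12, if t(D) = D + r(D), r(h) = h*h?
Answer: 10466983/4786 ≈ 2187.0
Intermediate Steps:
r(h) = h**2
t(D) = D + D**2
L = 33503/4786 (L = 7 - 1/(-3109 - 1677) = 7 - 1/(-4786) = 7 - 1*(-1/4786) = 7 + 1/4786 = 33503/4786 ≈ 7.0002)
(L + t(-53)) + (-23 - 25)*12 = (33503/4786 - 53*(1 - 53)) + (-23 - 25)*12 = (33503/4786 - 53*(-52)) - 48*12 = (33503/4786 + 2756) - 576 = 13223719/4786 - 576 = 10466983/4786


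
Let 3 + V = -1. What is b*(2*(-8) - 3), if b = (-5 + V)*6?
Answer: 1026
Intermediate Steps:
V = -4 (V = -3 - 1 = -4)
b = -54 (b = (-5 - 4)*6 = -9*6 = -54)
b*(2*(-8) - 3) = -54*(2*(-8) - 3) = -54*(-16 - 3) = -54*(-19) = 1026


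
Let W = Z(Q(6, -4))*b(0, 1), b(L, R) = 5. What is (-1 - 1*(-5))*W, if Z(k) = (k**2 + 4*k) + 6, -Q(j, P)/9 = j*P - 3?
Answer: 1200540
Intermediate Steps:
Q(j, P) = 27 - 9*P*j (Q(j, P) = -9*(j*P - 3) = -9*(P*j - 3) = -9*(-3 + P*j) = 27 - 9*P*j)
Z(k) = 6 + k**2 + 4*k
W = 300135 (W = (6 + (27 - 9*(-4)*6)**2 + 4*(27 - 9*(-4)*6))*5 = (6 + (27 + 216)**2 + 4*(27 + 216))*5 = (6 + 243**2 + 4*243)*5 = (6 + 59049 + 972)*5 = 60027*5 = 300135)
(-1 - 1*(-5))*W = (-1 - 1*(-5))*300135 = (-1 + 5)*300135 = 4*300135 = 1200540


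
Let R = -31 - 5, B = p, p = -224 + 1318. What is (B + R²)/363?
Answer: 2390/363 ≈ 6.5840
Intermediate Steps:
p = 1094
B = 1094
R = -36
(B + R²)/363 = (1094 + (-36)²)/363 = (1094 + 1296)*(1/363) = 2390*(1/363) = 2390/363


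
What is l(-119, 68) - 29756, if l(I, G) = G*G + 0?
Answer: -25132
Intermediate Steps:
l(I, G) = G**2 (l(I, G) = G**2 + 0 = G**2)
l(-119, 68) - 29756 = 68**2 - 29756 = 4624 - 29756 = -25132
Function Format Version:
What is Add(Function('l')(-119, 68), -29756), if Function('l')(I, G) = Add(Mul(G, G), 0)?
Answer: -25132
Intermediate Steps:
Function('l')(I, G) = Pow(G, 2) (Function('l')(I, G) = Add(Pow(G, 2), 0) = Pow(G, 2))
Add(Function('l')(-119, 68), -29756) = Add(Pow(68, 2), -29756) = Add(4624, -29756) = -25132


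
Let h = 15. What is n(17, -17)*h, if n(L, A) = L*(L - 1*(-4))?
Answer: 5355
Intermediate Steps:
n(L, A) = L*(4 + L) (n(L, A) = L*(L + 4) = L*(4 + L))
n(17, -17)*h = (17*(4 + 17))*15 = (17*21)*15 = 357*15 = 5355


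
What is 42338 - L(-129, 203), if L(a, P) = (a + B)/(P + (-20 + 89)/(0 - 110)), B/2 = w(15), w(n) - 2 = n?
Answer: 942496668/22261 ≈ 42339.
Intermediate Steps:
w(n) = 2 + n
B = 34 (B = 2*(2 + 15) = 2*17 = 34)
L(a, P) = (34 + a)/(-69/110 + P) (L(a, P) = (a + 34)/(P + (-20 + 89)/(0 - 110)) = (34 + a)/(P + 69/(-110)) = (34 + a)/(P + 69*(-1/110)) = (34 + a)/(P - 69/110) = (34 + a)/(-69/110 + P))
42338 - L(-129, 203) = 42338 - 110*(34 - 129)/(-69 + 110*203) = 42338 - 110*(-95)/(-69 + 22330) = 42338 - 110*(-95)/22261 = 42338 - 1*(-10450/22261) = 42338 + 10450/22261 = 942496668/22261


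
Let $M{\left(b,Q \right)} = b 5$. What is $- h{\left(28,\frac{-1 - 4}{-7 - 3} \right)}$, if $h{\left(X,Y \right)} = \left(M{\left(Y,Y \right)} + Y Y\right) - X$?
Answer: $\frac{101}{4} \approx 25.25$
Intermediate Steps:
$M{\left(b,Q \right)} = 5 b$
$h{\left(X,Y \right)} = Y^{2} - X + 5 Y$ ($h{\left(X,Y \right)} = \left(5 Y + Y Y\right) - X = \left(5 Y + Y^{2}\right) - X = \left(Y^{2} + 5 Y\right) - X = Y^{2} - X + 5 Y$)
$- h{\left(28,\frac{-1 - 4}{-7 - 3} \right)} = - (\left(\frac{-1 - 4}{-7 - 3}\right)^{2} - 28 + 5 \frac{-1 - 4}{-7 - 3}) = - (\left(- \frac{5}{-10}\right)^{2} - 28 + 5 \left(- \frac{5}{-10}\right)) = - (\left(\left(-5\right) \left(- \frac{1}{10}\right)\right)^{2} - 28 + 5 \left(\left(-5\right) \left(- \frac{1}{10}\right)\right)) = - (\left(\frac{1}{2}\right)^{2} - 28 + 5 \cdot \frac{1}{2}) = - (\frac{1}{4} - 28 + \frac{5}{2}) = \left(-1\right) \left(- \frac{101}{4}\right) = \frac{101}{4}$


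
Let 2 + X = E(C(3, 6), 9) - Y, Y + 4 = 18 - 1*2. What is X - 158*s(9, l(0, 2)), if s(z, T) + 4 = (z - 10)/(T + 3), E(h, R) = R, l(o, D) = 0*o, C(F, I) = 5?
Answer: 2039/3 ≈ 679.67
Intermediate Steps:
l(o, D) = 0
s(z, T) = -4 + (-10 + z)/(3 + T) (s(z, T) = -4 + (z - 10)/(T + 3) = -4 + (-10 + z)/(3 + T))
Y = 12 (Y = -4 + (18 - 1*2) = -4 + (18 - 2) = -4 + 16 = 12)
X = -5 (X = -2 + (9 - 1*12) = -2 + (9 - 12) = -2 - 3 = -5)
X - 158*s(9, l(0, 2)) = -5 - 158*(-22 + 9 - 4*0)/(3 + 0) = -5 - 158*(-22 + 9 + 0)/3 = -5 - 158*(-13)/3 = -5 - 158*(-13/3) = -5 + 2054/3 = 2039/3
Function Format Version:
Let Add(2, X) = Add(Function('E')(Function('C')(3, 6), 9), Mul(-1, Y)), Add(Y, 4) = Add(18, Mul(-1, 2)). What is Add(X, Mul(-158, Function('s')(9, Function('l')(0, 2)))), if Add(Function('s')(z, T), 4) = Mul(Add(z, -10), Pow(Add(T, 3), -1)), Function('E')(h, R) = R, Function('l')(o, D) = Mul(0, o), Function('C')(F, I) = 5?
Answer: Rational(2039, 3) ≈ 679.67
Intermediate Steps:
Function('l')(o, D) = 0
Function('s')(z, T) = Add(-4, Mul(Pow(Add(3, T), -1), Add(-10, z))) (Function('s')(z, T) = Add(-4, Mul(Add(z, -10), Pow(Add(T, 3), -1))) = Add(-4, Mul(Add(-10, z), Pow(Add(3, T), -1))) = Add(-4, Mul(Pow(Add(3, T), -1), Add(-10, z))))
Y = 12 (Y = Add(-4, Add(18, Mul(-1, 2))) = Add(-4, Add(18, -2)) = Add(-4, 16) = 12)
X = -5 (X = Add(-2, Add(9, Mul(-1, 12))) = Add(-2, Add(9, -12)) = Add(-2, -3) = -5)
Add(X, Mul(-158, Function('s')(9, Function('l')(0, 2)))) = Add(-5, Mul(-158, Mul(Pow(Add(3, 0), -1), Add(-22, 9, Mul(-4, 0))))) = Add(-5, Mul(-158, Mul(Pow(3, -1), Add(-22, 9, 0)))) = Add(-5, Mul(-158, Mul(Rational(1, 3), -13))) = Add(-5, Mul(-158, Rational(-13, 3))) = Add(-5, Rational(2054, 3)) = Rational(2039, 3)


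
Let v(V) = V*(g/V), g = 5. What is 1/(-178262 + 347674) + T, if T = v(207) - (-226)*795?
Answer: 30439101101/169412 ≈ 1.7968e+5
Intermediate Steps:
v(V) = 5 (v(V) = V*(5/V) = 5)
T = 179675 (T = 5 - (-226)*795 = 5 - 1*(-179670) = 5 + 179670 = 179675)
1/(-178262 + 347674) + T = 1/(-178262 + 347674) + 179675 = 1/169412 + 179675 = 30439101101/169412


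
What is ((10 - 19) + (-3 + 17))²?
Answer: 25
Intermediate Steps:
((10 - 19) + (-3 + 17))² = (-9 + 14)² = 5² = 25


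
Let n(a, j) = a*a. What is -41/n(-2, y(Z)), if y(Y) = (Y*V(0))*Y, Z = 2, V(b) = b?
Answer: -41/4 ≈ -10.250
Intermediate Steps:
y(Y) = 0 (y(Y) = (Y*0)*Y = 0*Y = 0)
n(a, j) = a²
-41/n(-2, y(Z)) = -41/((-2)²) = -41/4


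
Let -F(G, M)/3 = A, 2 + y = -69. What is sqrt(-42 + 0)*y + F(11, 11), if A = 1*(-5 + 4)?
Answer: 3 - 71*I*sqrt(42) ≈ 3.0 - 460.13*I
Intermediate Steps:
y = -71 (y = -2 - 69 = -71)
A = -1 (A = 1*(-1) = -1)
F(G, M) = 3 (F(G, M) = -3*(-1) = 3)
sqrt(-42 + 0)*y + F(11, 11) = sqrt(-42 + 0)*(-71) + 3 = sqrt(-42)*(-71) + 3 = (I*sqrt(42))*(-71) + 3 = -71*I*sqrt(42) + 3 = 3 - 71*I*sqrt(42)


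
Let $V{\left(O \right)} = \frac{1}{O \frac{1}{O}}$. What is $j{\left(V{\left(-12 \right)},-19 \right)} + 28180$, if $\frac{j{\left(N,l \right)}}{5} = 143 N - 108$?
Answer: $28355$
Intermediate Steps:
$V{\left(O \right)} = 1$ ($V{\left(O \right)} = 1^{-1} = 1$)
$j{\left(N,l \right)} = -540 + 715 N$ ($j{\left(N,l \right)} = 5 \left(143 N - 108\right) = 5 \left(-108 + 143 N\right) = -540 + 715 N$)
$j{\left(V{\left(-12 \right)},-19 \right)} + 28180 = \left(-540 + 715 \cdot 1\right) + 28180 = \left(-540 + 715\right) + 28180 = 175 + 28180 = 28355$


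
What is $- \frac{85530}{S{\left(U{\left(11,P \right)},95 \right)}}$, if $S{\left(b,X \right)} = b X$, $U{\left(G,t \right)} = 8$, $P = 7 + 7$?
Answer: $- \frac{8553}{76} \approx -112.54$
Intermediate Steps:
$P = 14$
$S{\left(b,X \right)} = X b$
$- \frac{85530}{S{\left(U{\left(11,P \right)},95 \right)}} = - \frac{85530}{95 \cdot 8} = - \frac{85530}{760} = \left(-85530\right) \frac{1}{760} = - \frac{8553}{76}$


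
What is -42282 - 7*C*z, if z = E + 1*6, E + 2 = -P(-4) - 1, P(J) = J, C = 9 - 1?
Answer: -42674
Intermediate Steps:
C = 8
E = 1 (E = -2 + (-1*(-4) - 1) = -2 + (4 - 1) = -2 + 3 = 1)
z = 7 (z = 1 + 1*6 = 1 + 6 = 7)
-42282 - 7*C*z = -42282 - 7*8*7 = -42282 - 56*7 = -42282 - 1*392 = -42282 - 392 = -42674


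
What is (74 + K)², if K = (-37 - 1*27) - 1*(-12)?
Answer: 484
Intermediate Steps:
K = -52 (K = (-37 - 27) + 12 = -64 + 12 = -52)
(74 + K)² = (74 - 52)² = 22² = 484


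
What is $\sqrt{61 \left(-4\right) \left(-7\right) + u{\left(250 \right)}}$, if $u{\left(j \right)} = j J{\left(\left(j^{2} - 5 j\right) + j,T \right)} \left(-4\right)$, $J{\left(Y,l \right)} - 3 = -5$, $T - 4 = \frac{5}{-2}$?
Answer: $6 \sqrt{103} \approx 60.893$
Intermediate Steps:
$T = \frac{3}{2}$ ($T = 4 + \frac{5}{-2} = 4 + 5 \left(- \frac{1}{2}\right) = 4 - \frac{5}{2} = \frac{3}{2} \approx 1.5$)
$J{\left(Y,l \right)} = -2$ ($J{\left(Y,l \right)} = 3 - 5 = -2$)
$u{\left(j \right)} = 8 j$ ($u{\left(j \right)} = j \left(-2\right) \left(-4\right) = - 2 j \left(-4\right) = 8 j$)
$\sqrt{61 \left(-4\right) \left(-7\right) + u{\left(250 \right)}} = \sqrt{61 \left(-4\right) \left(-7\right) + 8 \cdot 250} = \sqrt{\left(-244\right) \left(-7\right) + 2000} = \sqrt{1708 + 2000} = \sqrt{3708} = 6 \sqrt{103}$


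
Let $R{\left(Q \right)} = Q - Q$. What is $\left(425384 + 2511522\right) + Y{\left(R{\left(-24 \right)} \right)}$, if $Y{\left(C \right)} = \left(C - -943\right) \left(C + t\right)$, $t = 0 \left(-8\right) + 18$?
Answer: $2953880$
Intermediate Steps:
$t = 18$ ($t = 0 + 18 = 18$)
$R{\left(Q \right)} = 0$
$Y{\left(C \right)} = \left(18 + C\right) \left(943 + C\right)$ ($Y{\left(C \right)} = \left(C - -943\right) \left(C + 18\right) = \left(C + 943\right) \left(18 + C\right) = \left(943 + C\right) \left(18 + C\right) = \left(18 + C\right) \left(943 + C\right)$)
$\left(425384 + 2511522\right) + Y{\left(R{\left(-24 \right)} \right)} = \left(425384 + 2511522\right) + \left(16974 + 0^{2} + 961 \cdot 0\right) = 2936906 + \left(16974 + 0 + 0\right) = 2936906 + 16974 = 2953880$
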